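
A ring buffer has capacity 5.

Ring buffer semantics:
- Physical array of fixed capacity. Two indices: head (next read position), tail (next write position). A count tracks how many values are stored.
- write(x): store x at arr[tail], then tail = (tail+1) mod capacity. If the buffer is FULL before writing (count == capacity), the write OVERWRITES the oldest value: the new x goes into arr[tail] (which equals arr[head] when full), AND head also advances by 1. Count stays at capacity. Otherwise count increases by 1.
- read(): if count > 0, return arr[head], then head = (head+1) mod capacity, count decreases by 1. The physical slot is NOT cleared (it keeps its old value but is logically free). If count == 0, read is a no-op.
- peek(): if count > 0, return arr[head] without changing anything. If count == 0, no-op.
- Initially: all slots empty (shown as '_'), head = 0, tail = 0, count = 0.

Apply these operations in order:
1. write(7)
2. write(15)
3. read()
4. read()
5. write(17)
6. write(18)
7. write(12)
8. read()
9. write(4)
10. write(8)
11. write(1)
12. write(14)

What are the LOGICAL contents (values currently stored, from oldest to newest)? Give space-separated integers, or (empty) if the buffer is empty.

After op 1 (write(7)): arr=[7 _ _ _ _] head=0 tail=1 count=1
After op 2 (write(15)): arr=[7 15 _ _ _] head=0 tail=2 count=2
After op 3 (read()): arr=[7 15 _ _ _] head=1 tail=2 count=1
After op 4 (read()): arr=[7 15 _ _ _] head=2 tail=2 count=0
After op 5 (write(17)): arr=[7 15 17 _ _] head=2 tail=3 count=1
After op 6 (write(18)): arr=[7 15 17 18 _] head=2 tail=4 count=2
After op 7 (write(12)): arr=[7 15 17 18 12] head=2 tail=0 count=3
After op 8 (read()): arr=[7 15 17 18 12] head=3 tail=0 count=2
After op 9 (write(4)): arr=[4 15 17 18 12] head=3 tail=1 count=3
After op 10 (write(8)): arr=[4 8 17 18 12] head=3 tail=2 count=4
After op 11 (write(1)): arr=[4 8 1 18 12] head=3 tail=3 count=5
After op 12 (write(14)): arr=[4 8 1 14 12] head=4 tail=4 count=5

Answer: 12 4 8 1 14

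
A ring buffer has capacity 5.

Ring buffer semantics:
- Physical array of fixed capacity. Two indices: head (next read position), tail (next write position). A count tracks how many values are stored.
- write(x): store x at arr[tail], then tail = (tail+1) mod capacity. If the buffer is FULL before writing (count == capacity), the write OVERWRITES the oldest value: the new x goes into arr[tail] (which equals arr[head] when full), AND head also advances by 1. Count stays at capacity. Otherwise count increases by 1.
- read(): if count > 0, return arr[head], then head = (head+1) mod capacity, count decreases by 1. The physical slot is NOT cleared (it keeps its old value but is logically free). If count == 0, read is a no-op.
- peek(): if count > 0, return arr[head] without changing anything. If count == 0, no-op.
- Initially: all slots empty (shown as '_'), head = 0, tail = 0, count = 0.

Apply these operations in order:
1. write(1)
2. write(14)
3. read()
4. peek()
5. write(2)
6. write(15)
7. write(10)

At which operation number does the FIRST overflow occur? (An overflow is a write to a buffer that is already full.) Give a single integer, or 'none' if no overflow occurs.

Answer: none

Derivation:
After op 1 (write(1)): arr=[1 _ _ _ _] head=0 tail=1 count=1
After op 2 (write(14)): arr=[1 14 _ _ _] head=0 tail=2 count=2
After op 3 (read()): arr=[1 14 _ _ _] head=1 tail=2 count=1
After op 4 (peek()): arr=[1 14 _ _ _] head=1 tail=2 count=1
After op 5 (write(2)): arr=[1 14 2 _ _] head=1 tail=3 count=2
After op 6 (write(15)): arr=[1 14 2 15 _] head=1 tail=4 count=3
After op 7 (write(10)): arr=[1 14 2 15 10] head=1 tail=0 count=4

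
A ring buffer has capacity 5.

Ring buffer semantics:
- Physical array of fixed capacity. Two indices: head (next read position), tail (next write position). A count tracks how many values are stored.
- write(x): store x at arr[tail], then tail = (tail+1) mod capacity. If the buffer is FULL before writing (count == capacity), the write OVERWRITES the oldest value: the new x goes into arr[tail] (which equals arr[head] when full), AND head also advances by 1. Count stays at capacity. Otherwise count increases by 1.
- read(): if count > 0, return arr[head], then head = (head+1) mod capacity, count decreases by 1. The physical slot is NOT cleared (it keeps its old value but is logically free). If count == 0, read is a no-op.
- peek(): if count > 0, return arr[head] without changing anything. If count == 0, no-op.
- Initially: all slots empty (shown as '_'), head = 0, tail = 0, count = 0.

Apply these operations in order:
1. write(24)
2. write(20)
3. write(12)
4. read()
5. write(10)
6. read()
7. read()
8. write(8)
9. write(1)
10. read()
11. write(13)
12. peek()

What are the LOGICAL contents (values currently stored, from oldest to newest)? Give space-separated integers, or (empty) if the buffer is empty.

After op 1 (write(24)): arr=[24 _ _ _ _] head=0 tail=1 count=1
After op 2 (write(20)): arr=[24 20 _ _ _] head=0 tail=2 count=2
After op 3 (write(12)): arr=[24 20 12 _ _] head=0 tail=3 count=3
After op 4 (read()): arr=[24 20 12 _ _] head=1 tail=3 count=2
After op 5 (write(10)): arr=[24 20 12 10 _] head=1 tail=4 count=3
After op 6 (read()): arr=[24 20 12 10 _] head=2 tail=4 count=2
After op 7 (read()): arr=[24 20 12 10 _] head=3 tail=4 count=1
After op 8 (write(8)): arr=[24 20 12 10 8] head=3 tail=0 count=2
After op 9 (write(1)): arr=[1 20 12 10 8] head=3 tail=1 count=3
After op 10 (read()): arr=[1 20 12 10 8] head=4 tail=1 count=2
After op 11 (write(13)): arr=[1 13 12 10 8] head=4 tail=2 count=3
After op 12 (peek()): arr=[1 13 12 10 8] head=4 tail=2 count=3

Answer: 8 1 13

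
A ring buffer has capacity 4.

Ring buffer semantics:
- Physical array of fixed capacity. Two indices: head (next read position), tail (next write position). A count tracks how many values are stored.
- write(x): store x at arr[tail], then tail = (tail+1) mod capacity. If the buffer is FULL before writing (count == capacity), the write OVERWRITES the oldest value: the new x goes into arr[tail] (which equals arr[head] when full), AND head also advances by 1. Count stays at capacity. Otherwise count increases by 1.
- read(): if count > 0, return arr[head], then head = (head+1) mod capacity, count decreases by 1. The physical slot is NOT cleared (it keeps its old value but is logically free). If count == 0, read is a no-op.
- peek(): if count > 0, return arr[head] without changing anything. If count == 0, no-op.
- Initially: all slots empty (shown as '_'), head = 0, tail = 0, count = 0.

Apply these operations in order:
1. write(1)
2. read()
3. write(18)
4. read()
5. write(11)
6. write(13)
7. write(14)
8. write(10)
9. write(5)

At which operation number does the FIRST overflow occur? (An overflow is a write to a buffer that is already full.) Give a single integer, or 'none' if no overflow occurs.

After op 1 (write(1)): arr=[1 _ _ _] head=0 tail=1 count=1
After op 2 (read()): arr=[1 _ _ _] head=1 tail=1 count=0
After op 3 (write(18)): arr=[1 18 _ _] head=1 tail=2 count=1
After op 4 (read()): arr=[1 18 _ _] head=2 tail=2 count=0
After op 5 (write(11)): arr=[1 18 11 _] head=2 tail=3 count=1
After op 6 (write(13)): arr=[1 18 11 13] head=2 tail=0 count=2
After op 7 (write(14)): arr=[14 18 11 13] head=2 tail=1 count=3
After op 8 (write(10)): arr=[14 10 11 13] head=2 tail=2 count=4
After op 9 (write(5)): arr=[14 10 5 13] head=3 tail=3 count=4

Answer: 9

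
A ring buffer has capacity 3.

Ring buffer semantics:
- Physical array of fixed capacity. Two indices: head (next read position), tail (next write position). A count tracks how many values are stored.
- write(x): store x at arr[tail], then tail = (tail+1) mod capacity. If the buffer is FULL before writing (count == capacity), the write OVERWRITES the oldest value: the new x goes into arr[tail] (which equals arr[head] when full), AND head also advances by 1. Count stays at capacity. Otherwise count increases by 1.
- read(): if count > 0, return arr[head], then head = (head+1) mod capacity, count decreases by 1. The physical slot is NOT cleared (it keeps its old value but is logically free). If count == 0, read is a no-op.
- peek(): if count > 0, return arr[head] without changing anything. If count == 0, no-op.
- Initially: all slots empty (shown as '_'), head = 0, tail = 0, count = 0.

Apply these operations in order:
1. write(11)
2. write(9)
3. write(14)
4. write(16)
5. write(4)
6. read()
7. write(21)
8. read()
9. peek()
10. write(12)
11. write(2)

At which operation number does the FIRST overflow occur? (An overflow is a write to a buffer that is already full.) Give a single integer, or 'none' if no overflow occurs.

Answer: 4

Derivation:
After op 1 (write(11)): arr=[11 _ _] head=0 tail=1 count=1
After op 2 (write(9)): arr=[11 9 _] head=0 tail=2 count=2
After op 3 (write(14)): arr=[11 9 14] head=0 tail=0 count=3
After op 4 (write(16)): arr=[16 9 14] head=1 tail=1 count=3
After op 5 (write(4)): arr=[16 4 14] head=2 tail=2 count=3
After op 6 (read()): arr=[16 4 14] head=0 tail=2 count=2
After op 7 (write(21)): arr=[16 4 21] head=0 tail=0 count=3
After op 8 (read()): arr=[16 4 21] head=1 tail=0 count=2
After op 9 (peek()): arr=[16 4 21] head=1 tail=0 count=2
After op 10 (write(12)): arr=[12 4 21] head=1 tail=1 count=3
After op 11 (write(2)): arr=[12 2 21] head=2 tail=2 count=3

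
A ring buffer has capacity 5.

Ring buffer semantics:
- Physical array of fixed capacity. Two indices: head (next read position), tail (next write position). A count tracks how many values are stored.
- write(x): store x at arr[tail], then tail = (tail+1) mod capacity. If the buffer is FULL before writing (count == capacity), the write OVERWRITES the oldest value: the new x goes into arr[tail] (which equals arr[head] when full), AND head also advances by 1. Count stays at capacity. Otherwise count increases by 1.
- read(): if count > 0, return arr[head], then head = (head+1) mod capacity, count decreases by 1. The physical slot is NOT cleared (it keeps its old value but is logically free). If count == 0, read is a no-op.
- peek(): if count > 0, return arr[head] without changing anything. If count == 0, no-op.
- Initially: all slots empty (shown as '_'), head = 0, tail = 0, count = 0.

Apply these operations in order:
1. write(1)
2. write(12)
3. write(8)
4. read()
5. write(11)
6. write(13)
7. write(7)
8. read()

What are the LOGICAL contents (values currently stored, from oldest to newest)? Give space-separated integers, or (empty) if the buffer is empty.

After op 1 (write(1)): arr=[1 _ _ _ _] head=0 tail=1 count=1
After op 2 (write(12)): arr=[1 12 _ _ _] head=0 tail=2 count=2
After op 3 (write(8)): arr=[1 12 8 _ _] head=0 tail=3 count=3
After op 4 (read()): arr=[1 12 8 _ _] head=1 tail=3 count=2
After op 5 (write(11)): arr=[1 12 8 11 _] head=1 tail=4 count=3
After op 6 (write(13)): arr=[1 12 8 11 13] head=1 tail=0 count=4
After op 7 (write(7)): arr=[7 12 8 11 13] head=1 tail=1 count=5
After op 8 (read()): arr=[7 12 8 11 13] head=2 tail=1 count=4

Answer: 8 11 13 7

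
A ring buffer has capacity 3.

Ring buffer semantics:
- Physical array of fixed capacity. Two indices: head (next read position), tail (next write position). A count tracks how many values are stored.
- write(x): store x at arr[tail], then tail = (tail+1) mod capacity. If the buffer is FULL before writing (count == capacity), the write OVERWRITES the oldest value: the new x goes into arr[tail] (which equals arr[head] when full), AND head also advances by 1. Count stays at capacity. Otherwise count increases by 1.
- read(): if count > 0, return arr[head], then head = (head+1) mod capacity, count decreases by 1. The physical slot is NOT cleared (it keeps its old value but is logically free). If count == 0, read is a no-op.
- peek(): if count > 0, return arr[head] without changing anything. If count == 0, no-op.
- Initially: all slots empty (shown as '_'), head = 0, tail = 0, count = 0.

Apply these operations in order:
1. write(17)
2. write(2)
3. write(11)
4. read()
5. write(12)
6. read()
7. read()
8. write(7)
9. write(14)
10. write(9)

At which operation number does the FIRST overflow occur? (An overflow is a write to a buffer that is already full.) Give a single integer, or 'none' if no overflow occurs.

Answer: 10

Derivation:
After op 1 (write(17)): arr=[17 _ _] head=0 tail=1 count=1
After op 2 (write(2)): arr=[17 2 _] head=0 tail=2 count=2
After op 3 (write(11)): arr=[17 2 11] head=0 tail=0 count=3
After op 4 (read()): arr=[17 2 11] head=1 tail=0 count=2
After op 5 (write(12)): arr=[12 2 11] head=1 tail=1 count=3
After op 6 (read()): arr=[12 2 11] head=2 tail=1 count=2
After op 7 (read()): arr=[12 2 11] head=0 tail=1 count=1
After op 8 (write(7)): arr=[12 7 11] head=0 tail=2 count=2
After op 9 (write(14)): arr=[12 7 14] head=0 tail=0 count=3
After op 10 (write(9)): arr=[9 7 14] head=1 tail=1 count=3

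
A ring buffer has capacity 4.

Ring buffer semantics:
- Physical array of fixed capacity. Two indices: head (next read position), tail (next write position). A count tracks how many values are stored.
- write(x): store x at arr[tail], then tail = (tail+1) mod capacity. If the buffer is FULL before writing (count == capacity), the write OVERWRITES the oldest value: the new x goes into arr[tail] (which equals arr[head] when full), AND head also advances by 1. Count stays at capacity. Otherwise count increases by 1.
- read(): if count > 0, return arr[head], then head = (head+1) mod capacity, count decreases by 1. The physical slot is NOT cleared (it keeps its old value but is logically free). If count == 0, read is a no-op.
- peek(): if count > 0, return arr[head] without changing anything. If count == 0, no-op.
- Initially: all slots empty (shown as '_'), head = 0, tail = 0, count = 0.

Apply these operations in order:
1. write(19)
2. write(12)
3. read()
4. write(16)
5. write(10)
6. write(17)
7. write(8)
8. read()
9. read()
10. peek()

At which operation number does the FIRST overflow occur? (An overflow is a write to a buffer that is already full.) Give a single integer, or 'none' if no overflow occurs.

Answer: 7

Derivation:
After op 1 (write(19)): arr=[19 _ _ _] head=0 tail=1 count=1
After op 2 (write(12)): arr=[19 12 _ _] head=0 tail=2 count=2
After op 3 (read()): arr=[19 12 _ _] head=1 tail=2 count=1
After op 4 (write(16)): arr=[19 12 16 _] head=1 tail=3 count=2
After op 5 (write(10)): arr=[19 12 16 10] head=1 tail=0 count=3
After op 6 (write(17)): arr=[17 12 16 10] head=1 tail=1 count=4
After op 7 (write(8)): arr=[17 8 16 10] head=2 tail=2 count=4
After op 8 (read()): arr=[17 8 16 10] head=3 tail=2 count=3
After op 9 (read()): arr=[17 8 16 10] head=0 tail=2 count=2
After op 10 (peek()): arr=[17 8 16 10] head=0 tail=2 count=2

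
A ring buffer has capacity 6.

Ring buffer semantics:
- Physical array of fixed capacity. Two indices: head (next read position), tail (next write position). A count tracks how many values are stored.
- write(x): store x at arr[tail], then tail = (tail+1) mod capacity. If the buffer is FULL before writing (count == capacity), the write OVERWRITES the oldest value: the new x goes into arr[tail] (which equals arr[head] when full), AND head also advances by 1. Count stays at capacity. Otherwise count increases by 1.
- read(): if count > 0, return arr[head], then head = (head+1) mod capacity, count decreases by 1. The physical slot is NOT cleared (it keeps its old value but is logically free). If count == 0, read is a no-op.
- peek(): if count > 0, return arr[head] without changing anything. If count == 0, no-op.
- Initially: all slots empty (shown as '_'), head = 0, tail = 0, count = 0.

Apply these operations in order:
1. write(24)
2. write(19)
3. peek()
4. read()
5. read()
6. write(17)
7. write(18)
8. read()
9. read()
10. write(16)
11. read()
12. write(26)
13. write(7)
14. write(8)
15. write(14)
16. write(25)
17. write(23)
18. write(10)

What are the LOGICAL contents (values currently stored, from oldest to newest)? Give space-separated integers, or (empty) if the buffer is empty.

After op 1 (write(24)): arr=[24 _ _ _ _ _] head=0 tail=1 count=1
After op 2 (write(19)): arr=[24 19 _ _ _ _] head=0 tail=2 count=2
After op 3 (peek()): arr=[24 19 _ _ _ _] head=0 tail=2 count=2
After op 4 (read()): arr=[24 19 _ _ _ _] head=1 tail=2 count=1
After op 5 (read()): arr=[24 19 _ _ _ _] head=2 tail=2 count=0
After op 6 (write(17)): arr=[24 19 17 _ _ _] head=2 tail=3 count=1
After op 7 (write(18)): arr=[24 19 17 18 _ _] head=2 tail=4 count=2
After op 8 (read()): arr=[24 19 17 18 _ _] head=3 tail=4 count=1
After op 9 (read()): arr=[24 19 17 18 _ _] head=4 tail=4 count=0
After op 10 (write(16)): arr=[24 19 17 18 16 _] head=4 tail=5 count=1
After op 11 (read()): arr=[24 19 17 18 16 _] head=5 tail=5 count=0
After op 12 (write(26)): arr=[24 19 17 18 16 26] head=5 tail=0 count=1
After op 13 (write(7)): arr=[7 19 17 18 16 26] head=5 tail=1 count=2
After op 14 (write(8)): arr=[7 8 17 18 16 26] head=5 tail=2 count=3
After op 15 (write(14)): arr=[7 8 14 18 16 26] head=5 tail=3 count=4
After op 16 (write(25)): arr=[7 8 14 25 16 26] head=5 tail=4 count=5
After op 17 (write(23)): arr=[7 8 14 25 23 26] head=5 tail=5 count=6
After op 18 (write(10)): arr=[7 8 14 25 23 10] head=0 tail=0 count=6

Answer: 7 8 14 25 23 10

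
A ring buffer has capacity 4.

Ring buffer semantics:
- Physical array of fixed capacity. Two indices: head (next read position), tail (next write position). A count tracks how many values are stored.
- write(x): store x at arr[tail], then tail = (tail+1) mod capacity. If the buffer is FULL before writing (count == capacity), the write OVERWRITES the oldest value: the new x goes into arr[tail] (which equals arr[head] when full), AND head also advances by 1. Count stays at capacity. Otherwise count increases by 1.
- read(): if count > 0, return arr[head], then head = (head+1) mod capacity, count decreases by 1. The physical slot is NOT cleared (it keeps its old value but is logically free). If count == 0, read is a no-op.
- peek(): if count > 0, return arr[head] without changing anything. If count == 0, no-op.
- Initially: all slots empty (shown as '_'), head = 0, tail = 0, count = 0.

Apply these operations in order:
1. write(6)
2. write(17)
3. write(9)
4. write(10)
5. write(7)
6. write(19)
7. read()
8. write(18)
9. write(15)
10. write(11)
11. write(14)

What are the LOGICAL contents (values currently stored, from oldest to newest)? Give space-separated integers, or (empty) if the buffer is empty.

Answer: 18 15 11 14

Derivation:
After op 1 (write(6)): arr=[6 _ _ _] head=0 tail=1 count=1
After op 2 (write(17)): arr=[6 17 _ _] head=0 tail=2 count=2
After op 3 (write(9)): arr=[6 17 9 _] head=0 tail=3 count=3
After op 4 (write(10)): arr=[6 17 9 10] head=0 tail=0 count=4
After op 5 (write(7)): arr=[7 17 9 10] head=1 tail=1 count=4
After op 6 (write(19)): arr=[7 19 9 10] head=2 tail=2 count=4
After op 7 (read()): arr=[7 19 9 10] head=3 tail=2 count=3
After op 8 (write(18)): arr=[7 19 18 10] head=3 tail=3 count=4
After op 9 (write(15)): arr=[7 19 18 15] head=0 tail=0 count=4
After op 10 (write(11)): arr=[11 19 18 15] head=1 tail=1 count=4
After op 11 (write(14)): arr=[11 14 18 15] head=2 tail=2 count=4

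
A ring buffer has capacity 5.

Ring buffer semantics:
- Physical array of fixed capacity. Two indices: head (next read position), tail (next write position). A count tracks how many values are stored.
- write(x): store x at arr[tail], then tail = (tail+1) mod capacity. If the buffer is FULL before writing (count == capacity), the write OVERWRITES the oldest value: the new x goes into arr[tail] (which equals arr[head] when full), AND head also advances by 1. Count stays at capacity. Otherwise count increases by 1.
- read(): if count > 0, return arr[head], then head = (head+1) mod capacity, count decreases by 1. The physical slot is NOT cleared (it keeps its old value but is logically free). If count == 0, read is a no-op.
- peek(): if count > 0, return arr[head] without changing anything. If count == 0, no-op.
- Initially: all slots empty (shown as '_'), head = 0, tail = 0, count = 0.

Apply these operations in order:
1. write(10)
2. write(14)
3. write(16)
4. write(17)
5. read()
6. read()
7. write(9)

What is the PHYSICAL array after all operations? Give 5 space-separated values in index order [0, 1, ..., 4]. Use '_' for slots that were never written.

After op 1 (write(10)): arr=[10 _ _ _ _] head=0 tail=1 count=1
After op 2 (write(14)): arr=[10 14 _ _ _] head=0 tail=2 count=2
After op 3 (write(16)): arr=[10 14 16 _ _] head=0 tail=3 count=3
After op 4 (write(17)): arr=[10 14 16 17 _] head=0 tail=4 count=4
After op 5 (read()): arr=[10 14 16 17 _] head=1 tail=4 count=3
After op 6 (read()): arr=[10 14 16 17 _] head=2 tail=4 count=2
After op 7 (write(9)): arr=[10 14 16 17 9] head=2 tail=0 count=3

Answer: 10 14 16 17 9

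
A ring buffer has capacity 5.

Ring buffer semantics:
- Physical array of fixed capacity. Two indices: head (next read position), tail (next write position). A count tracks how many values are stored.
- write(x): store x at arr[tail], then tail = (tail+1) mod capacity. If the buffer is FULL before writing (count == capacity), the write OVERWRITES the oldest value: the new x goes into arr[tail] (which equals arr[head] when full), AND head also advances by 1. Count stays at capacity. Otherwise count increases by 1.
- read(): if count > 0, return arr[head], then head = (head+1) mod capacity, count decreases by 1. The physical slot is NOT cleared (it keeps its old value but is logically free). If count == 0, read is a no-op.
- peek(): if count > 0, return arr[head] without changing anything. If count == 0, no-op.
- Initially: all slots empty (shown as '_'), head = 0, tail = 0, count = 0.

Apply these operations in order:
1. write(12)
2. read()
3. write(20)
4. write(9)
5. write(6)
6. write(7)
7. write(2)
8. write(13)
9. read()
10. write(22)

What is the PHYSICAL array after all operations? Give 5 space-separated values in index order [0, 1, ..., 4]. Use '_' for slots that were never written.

After op 1 (write(12)): arr=[12 _ _ _ _] head=0 tail=1 count=1
After op 2 (read()): arr=[12 _ _ _ _] head=1 tail=1 count=0
After op 3 (write(20)): arr=[12 20 _ _ _] head=1 tail=2 count=1
After op 4 (write(9)): arr=[12 20 9 _ _] head=1 tail=3 count=2
After op 5 (write(6)): arr=[12 20 9 6 _] head=1 tail=4 count=3
After op 6 (write(7)): arr=[12 20 9 6 7] head=1 tail=0 count=4
After op 7 (write(2)): arr=[2 20 9 6 7] head=1 tail=1 count=5
After op 8 (write(13)): arr=[2 13 9 6 7] head=2 tail=2 count=5
After op 9 (read()): arr=[2 13 9 6 7] head=3 tail=2 count=4
After op 10 (write(22)): arr=[2 13 22 6 7] head=3 tail=3 count=5

Answer: 2 13 22 6 7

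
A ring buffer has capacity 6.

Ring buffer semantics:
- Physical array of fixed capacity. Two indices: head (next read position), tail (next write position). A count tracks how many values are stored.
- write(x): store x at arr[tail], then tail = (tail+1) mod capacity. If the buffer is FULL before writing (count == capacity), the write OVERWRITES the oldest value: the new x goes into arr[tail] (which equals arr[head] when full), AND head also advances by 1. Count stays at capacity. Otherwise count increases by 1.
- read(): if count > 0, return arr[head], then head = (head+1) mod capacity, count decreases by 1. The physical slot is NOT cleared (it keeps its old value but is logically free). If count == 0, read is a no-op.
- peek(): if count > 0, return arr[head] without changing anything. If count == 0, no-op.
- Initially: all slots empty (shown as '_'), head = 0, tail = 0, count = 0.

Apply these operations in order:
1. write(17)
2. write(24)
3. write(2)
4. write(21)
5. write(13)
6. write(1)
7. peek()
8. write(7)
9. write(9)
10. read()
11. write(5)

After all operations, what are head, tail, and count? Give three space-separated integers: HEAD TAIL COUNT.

After op 1 (write(17)): arr=[17 _ _ _ _ _] head=0 tail=1 count=1
After op 2 (write(24)): arr=[17 24 _ _ _ _] head=0 tail=2 count=2
After op 3 (write(2)): arr=[17 24 2 _ _ _] head=0 tail=3 count=3
After op 4 (write(21)): arr=[17 24 2 21 _ _] head=0 tail=4 count=4
After op 5 (write(13)): arr=[17 24 2 21 13 _] head=0 tail=5 count=5
After op 6 (write(1)): arr=[17 24 2 21 13 1] head=0 tail=0 count=6
After op 7 (peek()): arr=[17 24 2 21 13 1] head=0 tail=0 count=6
After op 8 (write(7)): arr=[7 24 2 21 13 1] head=1 tail=1 count=6
After op 9 (write(9)): arr=[7 9 2 21 13 1] head=2 tail=2 count=6
After op 10 (read()): arr=[7 9 2 21 13 1] head=3 tail=2 count=5
After op 11 (write(5)): arr=[7 9 5 21 13 1] head=3 tail=3 count=6

Answer: 3 3 6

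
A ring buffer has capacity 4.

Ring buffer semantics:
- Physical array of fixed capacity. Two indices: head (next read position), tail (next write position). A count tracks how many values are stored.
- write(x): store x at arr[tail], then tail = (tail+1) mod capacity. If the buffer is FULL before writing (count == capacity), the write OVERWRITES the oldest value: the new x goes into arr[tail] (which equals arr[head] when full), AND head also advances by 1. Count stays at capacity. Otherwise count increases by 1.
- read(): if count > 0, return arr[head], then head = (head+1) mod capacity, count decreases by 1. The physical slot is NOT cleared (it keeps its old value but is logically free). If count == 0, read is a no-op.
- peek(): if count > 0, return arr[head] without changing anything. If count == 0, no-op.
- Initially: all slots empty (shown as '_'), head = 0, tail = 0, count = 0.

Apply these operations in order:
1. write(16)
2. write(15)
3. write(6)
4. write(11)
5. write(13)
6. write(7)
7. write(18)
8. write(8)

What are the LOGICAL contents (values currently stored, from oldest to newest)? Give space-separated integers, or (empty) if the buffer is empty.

After op 1 (write(16)): arr=[16 _ _ _] head=0 tail=1 count=1
After op 2 (write(15)): arr=[16 15 _ _] head=0 tail=2 count=2
After op 3 (write(6)): arr=[16 15 6 _] head=0 tail=3 count=3
After op 4 (write(11)): arr=[16 15 6 11] head=0 tail=0 count=4
After op 5 (write(13)): arr=[13 15 6 11] head=1 tail=1 count=4
After op 6 (write(7)): arr=[13 7 6 11] head=2 tail=2 count=4
After op 7 (write(18)): arr=[13 7 18 11] head=3 tail=3 count=4
After op 8 (write(8)): arr=[13 7 18 8] head=0 tail=0 count=4

Answer: 13 7 18 8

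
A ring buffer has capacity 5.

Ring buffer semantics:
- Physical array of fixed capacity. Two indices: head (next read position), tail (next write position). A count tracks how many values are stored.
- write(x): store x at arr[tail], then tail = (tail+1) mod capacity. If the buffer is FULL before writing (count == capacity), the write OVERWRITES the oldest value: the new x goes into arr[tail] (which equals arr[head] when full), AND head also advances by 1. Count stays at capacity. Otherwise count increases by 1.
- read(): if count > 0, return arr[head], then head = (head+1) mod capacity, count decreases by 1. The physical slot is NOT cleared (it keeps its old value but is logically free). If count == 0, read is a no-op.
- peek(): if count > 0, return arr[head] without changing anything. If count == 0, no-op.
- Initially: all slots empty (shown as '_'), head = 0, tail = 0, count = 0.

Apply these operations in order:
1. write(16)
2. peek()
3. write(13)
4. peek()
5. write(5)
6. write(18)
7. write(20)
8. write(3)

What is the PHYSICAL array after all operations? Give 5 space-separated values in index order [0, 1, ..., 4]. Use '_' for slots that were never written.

Answer: 3 13 5 18 20

Derivation:
After op 1 (write(16)): arr=[16 _ _ _ _] head=0 tail=1 count=1
After op 2 (peek()): arr=[16 _ _ _ _] head=0 tail=1 count=1
After op 3 (write(13)): arr=[16 13 _ _ _] head=0 tail=2 count=2
After op 4 (peek()): arr=[16 13 _ _ _] head=0 tail=2 count=2
After op 5 (write(5)): arr=[16 13 5 _ _] head=0 tail=3 count=3
After op 6 (write(18)): arr=[16 13 5 18 _] head=0 tail=4 count=4
After op 7 (write(20)): arr=[16 13 5 18 20] head=0 tail=0 count=5
After op 8 (write(3)): arr=[3 13 5 18 20] head=1 tail=1 count=5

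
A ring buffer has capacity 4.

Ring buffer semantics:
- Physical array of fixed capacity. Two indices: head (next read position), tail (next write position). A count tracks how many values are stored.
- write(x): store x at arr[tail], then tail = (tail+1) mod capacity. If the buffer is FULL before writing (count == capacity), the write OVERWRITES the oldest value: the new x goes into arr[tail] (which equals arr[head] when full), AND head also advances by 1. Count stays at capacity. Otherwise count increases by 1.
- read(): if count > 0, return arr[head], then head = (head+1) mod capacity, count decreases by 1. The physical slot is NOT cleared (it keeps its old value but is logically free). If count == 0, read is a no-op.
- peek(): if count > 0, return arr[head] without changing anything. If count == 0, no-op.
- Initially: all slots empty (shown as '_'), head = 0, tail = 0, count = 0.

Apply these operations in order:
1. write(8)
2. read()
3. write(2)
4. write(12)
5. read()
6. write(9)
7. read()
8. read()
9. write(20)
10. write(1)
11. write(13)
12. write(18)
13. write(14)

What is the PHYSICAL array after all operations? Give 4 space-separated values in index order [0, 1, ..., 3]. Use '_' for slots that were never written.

Answer: 14 1 13 18

Derivation:
After op 1 (write(8)): arr=[8 _ _ _] head=0 tail=1 count=1
After op 2 (read()): arr=[8 _ _ _] head=1 tail=1 count=0
After op 3 (write(2)): arr=[8 2 _ _] head=1 tail=2 count=1
After op 4 (write(12)): arr=[8 2 12 _] head=1 tail=3 count=2
After op 5 (read()): arr=[8 2 12 _] head=2 tail=3 count=1
After op 6 (write(9)): arr=[8 2 12 9] head=2 tail=0 count=2
After op 7 (read()): arr=[8 2 12 9] head=3 tail=0 count=1
After op 8 (read()): arr=[8 2 12 9] head=0 tail=0 count=0
After op 9 (write(20)): arr=[20 2 12 9] head=0 tail=1 count=1
After op 10 (write(1)): arr=[20 1 12 9] head=0 tail=2 count=2
After op 11 (write(13)): arr=[20 1 13 9] head=0 tail=3 count=3
After op 12 (write(18)): arr=[20 1 13 18] head=0 tail=0 count=4
After op 13 (write(14)): arr=[14 1 13 18] head=1 tail=1 count=4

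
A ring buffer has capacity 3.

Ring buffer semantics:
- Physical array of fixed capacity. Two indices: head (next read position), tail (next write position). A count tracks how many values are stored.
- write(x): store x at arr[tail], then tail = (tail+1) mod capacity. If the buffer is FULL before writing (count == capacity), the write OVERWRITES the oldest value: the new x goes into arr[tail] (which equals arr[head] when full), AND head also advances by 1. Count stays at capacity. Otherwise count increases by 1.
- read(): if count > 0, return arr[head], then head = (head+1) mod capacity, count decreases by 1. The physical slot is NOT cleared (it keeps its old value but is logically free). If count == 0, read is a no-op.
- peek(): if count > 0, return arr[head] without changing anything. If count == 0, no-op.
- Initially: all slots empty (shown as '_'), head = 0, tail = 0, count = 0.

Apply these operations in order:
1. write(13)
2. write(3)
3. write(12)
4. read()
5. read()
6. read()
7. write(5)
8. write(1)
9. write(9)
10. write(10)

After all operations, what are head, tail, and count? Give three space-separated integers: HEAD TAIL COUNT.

After op 1 (write(13)): arr=[13 _ _] head=0 tail=1 count=1
After op 2 (write(3)): arr=[13 3 _] head=0 tail=2 count=2
After op 3 (write(12)): arr=[13 3 12] head=0 tail=0 count=3
After op 4 (read()): arr=[13 3 12] head=1 tail=0 count=2
After op 5 (read()): arr=[13 3 12] head=2 tail=0 count=1
After op 6 (read()): arr=[13 3 12] head=0 tail=0 count=0
After op 7 (write(5)): arr=[5 3 12] head=0 tail=1 count=1
After op 8 (write(1)): arr=[5 1 12] head=0 tail=2 count=2
After op 9 (write(9)): arr=[5 1 9] head=0 tail=0 count=3
After op 10 (write(10)): arr=[10 1 9] head=1 tail=1 count=3

Answer: 1 1 3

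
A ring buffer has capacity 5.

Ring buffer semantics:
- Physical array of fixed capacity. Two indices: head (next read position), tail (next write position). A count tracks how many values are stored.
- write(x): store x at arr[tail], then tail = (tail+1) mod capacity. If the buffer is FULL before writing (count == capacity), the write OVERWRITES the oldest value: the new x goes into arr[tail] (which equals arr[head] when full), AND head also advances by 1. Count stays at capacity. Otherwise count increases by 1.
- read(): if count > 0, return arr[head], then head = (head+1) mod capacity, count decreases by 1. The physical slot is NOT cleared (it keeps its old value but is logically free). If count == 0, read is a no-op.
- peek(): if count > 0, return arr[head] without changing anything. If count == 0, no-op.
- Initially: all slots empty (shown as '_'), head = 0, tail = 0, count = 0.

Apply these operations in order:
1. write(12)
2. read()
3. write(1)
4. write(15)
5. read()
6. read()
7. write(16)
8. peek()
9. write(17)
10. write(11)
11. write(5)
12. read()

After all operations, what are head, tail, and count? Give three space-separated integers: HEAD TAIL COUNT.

After op 1 (write(12)): arr=[12 _ _ _ _] head=0 tail=1 count=1
After op 2 (read()): arr=[12 _ _ _ _] head=1 tail=1 count=0
After op 3 (write(1)): arr=[12 1 _ _ _] head=1 tail=2 count=1
After op 4 (write(15)): arr=[12 1 15 _ _] head=1 tail=3 count=2
After op 5 (read()): arr=[12 1 15 _ _] head=2 tail=3 count=1
After op 6 (read()): arr=[12 1 15 _ _] head=3 tail=3 count=0
After op 7 (write(16)): arr=[12 1 15 16 _] head=3 tail=4 count=1
After op 8 (peek()): arr=[12 1 15 16 _] head=3 tail=4 count=1
After op 9 (write(17)): arr=[12 1 15 16 17] head=3 tail=0 count=2
After op 10 (write(11)): arr=[11 1 15 16 17] head=3 tail=1 count=3
After op 11 (write(5)): arr=[11 5 15 16 17] head=3 tail=2 count=4
After op 12 (read()): arr=[11 5 15 16 17] head=4 tail=2 count=3

Answer: 4 2 3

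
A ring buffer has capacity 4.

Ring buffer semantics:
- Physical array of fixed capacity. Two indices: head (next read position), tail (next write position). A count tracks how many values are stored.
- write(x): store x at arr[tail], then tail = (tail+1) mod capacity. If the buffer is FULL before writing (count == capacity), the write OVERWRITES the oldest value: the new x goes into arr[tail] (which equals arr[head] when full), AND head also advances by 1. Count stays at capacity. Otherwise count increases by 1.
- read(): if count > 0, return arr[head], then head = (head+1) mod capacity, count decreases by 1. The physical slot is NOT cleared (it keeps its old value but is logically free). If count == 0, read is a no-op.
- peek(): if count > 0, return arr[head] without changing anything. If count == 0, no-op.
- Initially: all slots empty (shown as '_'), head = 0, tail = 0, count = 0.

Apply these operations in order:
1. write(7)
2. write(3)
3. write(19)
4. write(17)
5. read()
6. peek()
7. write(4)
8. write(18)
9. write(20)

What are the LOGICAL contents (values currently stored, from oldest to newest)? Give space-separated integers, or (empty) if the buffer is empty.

Answer: 17 4 18 20

Derivation:
After op 1 (write(7)): arr=[7 _ _ _] head=0 tail=1 count=1
After op 2 (write(3)): arr=[7 3 _ _] head=0 tail=2 count=2
After op 3 (write(19)): arr=[7 3 19 _] head=0 tail=3 count=3
After op 4 (write(17)): arr=[7 3 19 17] head=0 tail=0 count=4
After op 5 (read()): arr=[7 3 19 17] head=1 tail=0 count=3
After op 6 (peek()): arr=[7 3 19 17] head=1 tail=0 count=3
After op 7 (write(4)): arr=[4 3 19 17] head=1 tail=1 count=4
After op 8 (write(18)): arr=[4 18 19 17] head=2 tail=2 count=4
After op 9 (write(20)): arr=[4 18 20 17] head=3 tail=3 count=4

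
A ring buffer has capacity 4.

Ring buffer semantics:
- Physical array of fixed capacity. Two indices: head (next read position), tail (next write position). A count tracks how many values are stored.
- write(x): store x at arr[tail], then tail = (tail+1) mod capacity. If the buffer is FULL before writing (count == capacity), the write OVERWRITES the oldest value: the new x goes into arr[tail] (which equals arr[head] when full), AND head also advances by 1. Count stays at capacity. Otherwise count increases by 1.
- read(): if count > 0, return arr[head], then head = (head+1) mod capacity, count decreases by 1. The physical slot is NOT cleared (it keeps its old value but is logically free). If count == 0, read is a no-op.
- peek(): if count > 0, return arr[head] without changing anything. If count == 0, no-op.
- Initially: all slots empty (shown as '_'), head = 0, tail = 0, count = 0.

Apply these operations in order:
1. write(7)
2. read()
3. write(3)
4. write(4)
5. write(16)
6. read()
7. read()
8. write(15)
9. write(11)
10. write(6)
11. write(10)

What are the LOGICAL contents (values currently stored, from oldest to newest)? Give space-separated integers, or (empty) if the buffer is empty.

Answer: 15 11 6 10

Derivation:
After op 1 (write(7)): arr=[7 _ _ _] head=0 tail=1 count=1
After op 2 (read()): arr=[7 _ _ _] head=1 tail=1 count=0
After op 3 (write(3)): arr=[7 3 _ _] head=1 tail=2 count=1
After op 4 (write(4)): arr=[7 3 4 _] head=1 tail=3 count=2
After op 5 (write(16)): arr=[7 3 4 16] head=1 tail=0 count=3
After op 6 (read()): arr=[7 3 4 16] head=2 tail=0 count=2
After op 7 (read()): arr=[7 3 4 16] head=3 tail=0 count=1
After op 8 (write(15)): arr=[15 3 4 16] head=3 tail=1 count=2
After op 9 (write(11)): arr=[15 11 4 16] head=3 tail=2 count=3
After op 10 (write(6)): arr=[15 11 6 16] head=3 tail=3 count=4
After op 11 (write(10)): arr=[15 11 6 10] head=0 tail=0 count=4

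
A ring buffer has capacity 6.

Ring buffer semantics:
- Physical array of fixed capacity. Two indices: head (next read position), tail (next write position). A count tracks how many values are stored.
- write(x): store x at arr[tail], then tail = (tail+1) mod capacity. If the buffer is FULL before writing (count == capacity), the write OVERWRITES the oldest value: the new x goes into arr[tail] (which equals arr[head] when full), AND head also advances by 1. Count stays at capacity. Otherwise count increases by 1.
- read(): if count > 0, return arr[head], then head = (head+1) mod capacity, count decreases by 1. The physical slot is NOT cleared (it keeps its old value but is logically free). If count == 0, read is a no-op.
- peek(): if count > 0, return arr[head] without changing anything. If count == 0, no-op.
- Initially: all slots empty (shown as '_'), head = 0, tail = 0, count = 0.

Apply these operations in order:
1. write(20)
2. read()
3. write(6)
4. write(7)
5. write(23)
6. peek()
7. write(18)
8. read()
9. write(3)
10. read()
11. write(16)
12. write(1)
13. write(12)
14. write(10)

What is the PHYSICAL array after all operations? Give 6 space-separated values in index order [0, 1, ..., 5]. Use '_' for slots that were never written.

Answer: 16 1 12 10 18 3

Derivation:
After op 1 (write(20)): arr=[20 _ _ _ _ _] head=0 tail=1 count=1
After op 2 (read()): arr=[20 _ _ _ _ _] head=1 tail=1 count=0
After op 3 (write(6)): arr=[20 6 _ _ _ _] head=1 tail=2 count=1
After op 4 (write(7)): arr=[20 6 7 _ _ _] head=1 tail=3 count=2
After op 5 (write(23)): arr=[20 6 7 23 _ _] head=1 tail=4 count=3
After op 6 (peek()): arr=[20 6 7 23 _ _] head=1 tail=4 count=3
After op 7 (write(18)): arr=[20 6 7 23 18 _] head=1 tail=5 count=4
After op 8 (read()): arr=[20 6 7 23 18 _] head=2 tail=5 count=3
After op 9 (write(3)): arr=[20 6 7 23 18 3] head=2 tail=0 count=4
After op 10 (read()): arr=[20 6 7 23 18 3] head=3 tail=0 count=3
After op 11 (write(16)): arr=[16 6 7 23 18 3] head=3 tail=1 count=4
After op 12 (write(1)): arr=[16 1 7 23 18 3] head=3 tail=2 count=5
After op 13 (write(12)): arr=[16 1 12 23 18 3] head=3 tail=3 count=6
After op 14 (write(10)): arr=[16 1 12 10 18 3] head=4 tail=4 count=6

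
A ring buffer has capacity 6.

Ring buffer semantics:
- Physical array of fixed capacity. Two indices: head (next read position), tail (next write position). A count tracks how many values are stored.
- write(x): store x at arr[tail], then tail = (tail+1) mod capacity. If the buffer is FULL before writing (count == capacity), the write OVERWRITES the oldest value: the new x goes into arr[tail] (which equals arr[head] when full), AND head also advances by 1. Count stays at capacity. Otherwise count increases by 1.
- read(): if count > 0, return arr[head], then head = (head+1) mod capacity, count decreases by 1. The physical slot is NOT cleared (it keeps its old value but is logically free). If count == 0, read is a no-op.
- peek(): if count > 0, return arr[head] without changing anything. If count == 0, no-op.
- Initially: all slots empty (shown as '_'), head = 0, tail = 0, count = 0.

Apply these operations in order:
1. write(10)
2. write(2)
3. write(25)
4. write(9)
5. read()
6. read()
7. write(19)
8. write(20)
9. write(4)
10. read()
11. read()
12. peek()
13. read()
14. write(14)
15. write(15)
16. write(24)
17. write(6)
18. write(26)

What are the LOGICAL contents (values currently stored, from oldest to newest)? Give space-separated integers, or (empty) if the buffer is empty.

Answer: 4 14 15 24 6 26

Derivation:
After op 1 (write(10)): arr=[10 _ _ _ _ _] head=0 tail=1 count=1
After op 2 (write(2)): arr=[10 2 _ _ _ _] head=0 tail=2 count=2
After op 3 (write(25)): arr=[10 2 25 _ _ _] head=0 tail=3 count=3
After op 4 (write(9)): arr=[10 2 25 9 _ _] head=0 tail=4 count=4
After op 5 (read()): arr=[10 2 25 9 _ _] head=1 tail=4 count=3
After op 6 (read()): arr=[10 2 25 9 _ _] head=2 tail=4 count=2
After op 7 (write(19)): arr=[10 2 25 9 19 _] head=2 tail=5 count=3
After op 8 (write(20)): arr=[10 2 25 9 19 20] head=2 tail=0 count=4
After op 9 (write(4)): arr=[4 2 25 9 19 20] head=2 tail=1 count=5
After op 10 (read()): arr=[4 2 25 9 19 20] head=3 tail=1 count=4
After op 11 (read()): arr=[4 2 25 9 19 20] head=4 tail=1 count=3
After op 12 (peek()): arr=[4 2 25 9 19 20] head=4 tail=1 count=3
After op 13 (read()): arr=[4 2 25 9 19 20] head=5 tail=1 count=2
After op 14 (write(14)): arr=[4 14 25 9 19 20] head=5 tail=2 count=3
After op 15 (write(15)): arr=[4 14 15 9 19 20] head=5 tail=3 count=4
After op 16 (write(24)): arr=[4 14 15 24 19 20] head=5 tail=4 count=5
After op 17 (write(6)): arr=[4 14 15 24 6 20] head=5 tail=5 count=6
After op 18 (write(26)): arr=[4 14 15 24 6 26] head=0 tail=0 count=6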